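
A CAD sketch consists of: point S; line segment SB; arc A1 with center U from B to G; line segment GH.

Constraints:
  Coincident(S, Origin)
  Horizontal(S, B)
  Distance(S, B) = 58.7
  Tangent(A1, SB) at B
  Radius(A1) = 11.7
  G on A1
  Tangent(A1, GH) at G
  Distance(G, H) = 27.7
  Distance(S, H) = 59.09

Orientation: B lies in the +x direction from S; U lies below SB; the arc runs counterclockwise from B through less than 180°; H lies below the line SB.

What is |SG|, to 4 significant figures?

48.26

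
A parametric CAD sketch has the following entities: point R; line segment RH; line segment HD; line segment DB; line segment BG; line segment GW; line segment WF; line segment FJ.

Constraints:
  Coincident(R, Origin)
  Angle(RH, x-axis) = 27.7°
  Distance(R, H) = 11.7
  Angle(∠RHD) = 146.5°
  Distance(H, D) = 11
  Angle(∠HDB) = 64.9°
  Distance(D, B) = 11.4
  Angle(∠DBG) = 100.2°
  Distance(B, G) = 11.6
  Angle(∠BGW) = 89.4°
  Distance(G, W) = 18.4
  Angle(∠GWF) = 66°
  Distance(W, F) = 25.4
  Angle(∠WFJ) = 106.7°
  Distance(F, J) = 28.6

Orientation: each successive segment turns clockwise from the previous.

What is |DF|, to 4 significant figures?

10.25

R is at the origin; RH runs at 27.7° with length 11.7, so H = (10.36, 5.439). ∠RHD = 146.5° gives HD at -5.800° from the x-axis; with |HD| = 11.0, D = (21.30, 4.327). ∠HDB = 64.9° gives DB at -120.9° from the x-axis; with |DB| = 11.4, B = (15.45, -5.455). ∠DBG = 100.2° gives BG at 159.3° from the x-axis; with |BG| = 11.6, G = (4.597, -1.355). ∠BGW = 89.4° gives GW at 68.70° from the x-axis; with |GW| = 18.4, W = (11.28, 15.79). ∠GWF = 66.0° gives WF at -45.30° from the x-axis; with |WF| = 25.4, F = (29.15, -2.266). Then |DF| = |F − D| = 10.25.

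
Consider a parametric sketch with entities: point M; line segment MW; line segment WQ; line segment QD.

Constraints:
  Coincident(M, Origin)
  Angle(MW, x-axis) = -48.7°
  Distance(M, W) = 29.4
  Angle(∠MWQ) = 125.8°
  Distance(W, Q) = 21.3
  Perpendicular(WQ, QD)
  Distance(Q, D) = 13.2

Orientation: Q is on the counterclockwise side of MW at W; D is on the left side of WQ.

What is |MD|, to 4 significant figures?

39.94

∠MWQ = 125.8°, so WQ runs at -48.7° + (180° − 125.8°) = 5.500° from the x-axis; with |WQ| = 21.3, Q = W + 21.3·(cos 5.500°, sin 5.500°) = (40.61, -20.05). WQ ⟂ QD; with |QD| = 13.2 on the left of WQ, D = Q + 13.2·(-0.09585, 0.9954) = (39.34, -6.906). Then |MD| = |D − M| = 39.94.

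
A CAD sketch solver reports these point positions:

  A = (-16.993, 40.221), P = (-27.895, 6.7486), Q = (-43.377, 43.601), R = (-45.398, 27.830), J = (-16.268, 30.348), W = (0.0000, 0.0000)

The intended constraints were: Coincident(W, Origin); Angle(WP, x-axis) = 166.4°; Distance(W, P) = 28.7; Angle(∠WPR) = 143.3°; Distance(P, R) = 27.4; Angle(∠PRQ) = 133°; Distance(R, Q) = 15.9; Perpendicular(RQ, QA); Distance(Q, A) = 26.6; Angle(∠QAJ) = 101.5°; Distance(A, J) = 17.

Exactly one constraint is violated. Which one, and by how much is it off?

Distance(A, J) = 17 — off by 7.10.

W = (0.00, 0.00) ✓; WP at 166.4° ✓; |WP| = 28.70 ✓; ∠WPR = 143.3° ✓; |PR| = 27.40 ✓; ∠PRQ = 133.0° ✓; |RQ| = 15.90 ✓; ∠(RQ, QA) = 90.00° ✓; |QA| = 26.60 ✓; ∠QAJ = 101.5° ✓; |AJ| = 9.900 ✗.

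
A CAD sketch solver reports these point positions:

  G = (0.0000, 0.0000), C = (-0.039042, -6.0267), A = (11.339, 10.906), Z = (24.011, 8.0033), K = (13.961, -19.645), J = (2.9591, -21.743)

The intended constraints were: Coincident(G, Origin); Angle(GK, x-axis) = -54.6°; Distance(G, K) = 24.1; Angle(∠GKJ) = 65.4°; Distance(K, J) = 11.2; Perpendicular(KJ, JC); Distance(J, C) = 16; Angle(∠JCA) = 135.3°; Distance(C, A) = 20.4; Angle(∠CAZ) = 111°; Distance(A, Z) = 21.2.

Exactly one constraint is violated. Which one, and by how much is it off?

Distance(A, Z) = 21.2 — off by 8.20.

G = (0.00, 0.00) ✓; GK at -54.60° ✓; |GK| = 24.10 ✓; ∠GKJ = 65.40° ✓; |KJ| = 11.20 ✓; ∠(KJ, JC) = 90.00° ✓; |JC| = 16.00 ✓; ∠JCA = 135.3° ✓; |CA| = 20.40 ✓; ∠CAZ = 111.0° ✓; |AZ| = 13.00 ✗.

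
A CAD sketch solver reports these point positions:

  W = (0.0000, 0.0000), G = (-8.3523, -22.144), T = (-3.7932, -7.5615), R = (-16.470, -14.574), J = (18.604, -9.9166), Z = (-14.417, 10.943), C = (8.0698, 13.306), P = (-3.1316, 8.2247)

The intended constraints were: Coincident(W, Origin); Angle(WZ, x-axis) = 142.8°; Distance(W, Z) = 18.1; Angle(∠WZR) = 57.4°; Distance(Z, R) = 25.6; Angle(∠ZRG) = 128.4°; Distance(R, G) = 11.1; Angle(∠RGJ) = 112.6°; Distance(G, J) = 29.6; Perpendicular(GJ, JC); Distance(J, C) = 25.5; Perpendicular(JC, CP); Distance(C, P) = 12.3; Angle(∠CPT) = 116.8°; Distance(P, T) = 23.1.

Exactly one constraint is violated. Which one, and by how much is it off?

Distance(P, T) = 23.1 — off by 7.30.

W = (0.00, 0.00) ✓; WZ at 142.8° ✓; |WZ| = 18.10 ✓; ∠WZR = 57.40° ✓; |ZR| = 25.60 ✓; ∠ZRG = 128.4° ✓; |RG| = 11.10 ✓; ∠RGJ = 112.6° ✓; |GJ| = 29.60 ✓; ∠(GJ, JC) = 90.00° ✓; |JC| = 25.50 ✓; ∠(JC, CP) = 90.00° ✓; |CP| = 12.30 ✓; ∠CPT = 116.8° ✓; |PT| = 15.80 ✗.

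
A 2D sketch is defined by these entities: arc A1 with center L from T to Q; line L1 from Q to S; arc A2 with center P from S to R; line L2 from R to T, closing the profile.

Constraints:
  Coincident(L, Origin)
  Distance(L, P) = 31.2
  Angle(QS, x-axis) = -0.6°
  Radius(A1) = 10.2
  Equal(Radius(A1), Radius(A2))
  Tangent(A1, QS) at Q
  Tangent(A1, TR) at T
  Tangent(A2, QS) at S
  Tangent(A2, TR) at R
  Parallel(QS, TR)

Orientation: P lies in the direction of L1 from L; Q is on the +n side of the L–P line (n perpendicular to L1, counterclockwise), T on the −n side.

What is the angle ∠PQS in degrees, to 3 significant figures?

18.1°

The slot axis is L1's direction at -0.6°, so u = (cos -0.6°, sin -0.6°) = (1.00, -0.0105) and n = (−sin -0.6°, cos -0.6°) = (0.0105, 1.00). L is at the origin and P lies 31.2 along u from L, so P = 31.2·u = (31.2, -0.327). Tangency of A1 to both parallel lines with radius 10.2 puts Q and T at L ± 10.2·n: Q = (0.107, 10.2), T = (-0.107, -10.2). Equal radii place S and R the same way about P: S = P + 10.2·n = (31.3, 9.87), R = P − 10.2·n = (31.1, -10.5). Then cos ∠PQS = QP·QS / (|QP||QS|), giving 18.1°.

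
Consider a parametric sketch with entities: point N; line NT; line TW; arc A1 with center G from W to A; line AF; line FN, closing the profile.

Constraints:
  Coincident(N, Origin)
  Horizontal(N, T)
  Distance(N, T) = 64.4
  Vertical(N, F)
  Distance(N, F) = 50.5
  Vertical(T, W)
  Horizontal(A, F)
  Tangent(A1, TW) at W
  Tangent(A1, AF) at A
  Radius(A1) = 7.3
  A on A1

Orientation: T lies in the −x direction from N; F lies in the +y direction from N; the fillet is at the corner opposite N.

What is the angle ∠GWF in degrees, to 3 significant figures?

6.47°

N is at the origin; N and T share the same y with |NT| = 64.4 and T on the −x side, so T = (-64.4, 0.00). N and F share the same x with |NF| = 50.5 and F on the +y side, so F = (0.00, 50.5). The virtual corner opposite N is at (-64.4, 50.5). The tangent condition forces GW to be normal to TW and since A1 is tangent to AF there, GA ⟂ AF, with radius 7.3, so the center G sits 7.3 in from both sides at G = (-57.1, 43.2). That places the tangent points at W = (-64.4, 43.2) on TW and A = (-57.1, 50.5) on AF. Then cos ∠GWF = WG·WF / (|WG||WF|), giving 6.47°.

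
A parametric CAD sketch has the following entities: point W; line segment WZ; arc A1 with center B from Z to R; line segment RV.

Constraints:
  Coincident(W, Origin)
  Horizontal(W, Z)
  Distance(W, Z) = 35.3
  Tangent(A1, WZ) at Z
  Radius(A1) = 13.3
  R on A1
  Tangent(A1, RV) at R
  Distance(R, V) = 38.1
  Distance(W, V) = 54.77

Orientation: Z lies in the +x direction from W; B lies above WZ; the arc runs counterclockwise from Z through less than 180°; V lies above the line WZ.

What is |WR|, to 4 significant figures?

50.41

W is at the origin; WZ is horizontal with |WZ| = 35.3 and Z on the +x side, so Z = (35.30, 0.000). Tangency of A1 to WZ means the radius BZ is perpendicular to WZ, so B = Z + (0, 13.3) = (35.30, 13.30). Since BR ⟂ RV (tangency), |BV| = √(13.3² + 38.1²) = 40.35 regardless of where R sits on A1. So V lies on both circle(W, 54.77) and circle(B, 40.35); the above-WZ intersection is V = (20.43, 50.82). R is the foot of the tangent from V: R = (45.36, 22.00).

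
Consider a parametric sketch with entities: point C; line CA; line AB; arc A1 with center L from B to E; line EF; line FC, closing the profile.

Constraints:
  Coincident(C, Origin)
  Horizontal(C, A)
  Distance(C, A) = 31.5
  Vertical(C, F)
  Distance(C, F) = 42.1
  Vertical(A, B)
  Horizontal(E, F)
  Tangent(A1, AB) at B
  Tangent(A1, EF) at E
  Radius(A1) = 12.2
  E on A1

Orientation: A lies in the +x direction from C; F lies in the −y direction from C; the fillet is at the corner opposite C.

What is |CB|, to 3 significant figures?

43.4

The virtual corner opposite C is at (31.5, -42.1). The tangent condition forces LB to be normal to AB and the tangent condition forces LE to be normal to EF, with radius 12.2, so the center L sits 12.2 in from both sides at L = (19.3, -29.9). That places the tangent points at B = (31.5, -29.9) on AB and E = (19.3, -42.1) on EF. Then |CB| = |B − C| = 43.4.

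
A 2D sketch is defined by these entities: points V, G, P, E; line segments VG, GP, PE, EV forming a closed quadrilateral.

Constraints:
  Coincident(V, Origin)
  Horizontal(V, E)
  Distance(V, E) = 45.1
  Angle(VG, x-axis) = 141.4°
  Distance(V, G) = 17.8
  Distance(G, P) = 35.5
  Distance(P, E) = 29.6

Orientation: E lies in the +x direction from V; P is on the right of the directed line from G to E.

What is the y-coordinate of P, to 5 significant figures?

-7.3359

Checks: |GP| = 35.50 ✓; |PE| = 29.60 ✓.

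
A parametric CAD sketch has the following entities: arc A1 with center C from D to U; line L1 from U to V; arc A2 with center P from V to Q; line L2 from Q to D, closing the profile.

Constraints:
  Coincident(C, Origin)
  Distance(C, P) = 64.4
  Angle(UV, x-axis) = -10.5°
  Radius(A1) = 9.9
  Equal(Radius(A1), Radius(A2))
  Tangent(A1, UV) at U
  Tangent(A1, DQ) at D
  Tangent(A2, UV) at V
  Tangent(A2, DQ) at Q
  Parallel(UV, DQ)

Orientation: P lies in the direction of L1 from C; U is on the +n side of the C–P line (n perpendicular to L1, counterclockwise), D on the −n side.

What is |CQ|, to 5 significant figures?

65.157

The slot axis is L1's direction at -10.5°, so u = (cos -10.5°, sin -10.5°) = (0.98325, -0.18224) and n = (−sin -10.5°, cos -10.5°) = (0.18224, 0.98325). C is at the origin and P lies 64.4 along u from C, so P = 64.4·u = (63.322, -11.736). Tangency of A1 to both parallel lines with radius 9.9 puts U and D at C ± 9.9·n: U = (1.8041, 9.7342), D = (-1.8041, -9.7342). Equal radii place V and Q the same way about P: V = P + 9.9·n = (65.126, -2.0017), Q = P − 9.9·n = (61.517, -21.470). Then |CQ| = |Q − C| = 65.157.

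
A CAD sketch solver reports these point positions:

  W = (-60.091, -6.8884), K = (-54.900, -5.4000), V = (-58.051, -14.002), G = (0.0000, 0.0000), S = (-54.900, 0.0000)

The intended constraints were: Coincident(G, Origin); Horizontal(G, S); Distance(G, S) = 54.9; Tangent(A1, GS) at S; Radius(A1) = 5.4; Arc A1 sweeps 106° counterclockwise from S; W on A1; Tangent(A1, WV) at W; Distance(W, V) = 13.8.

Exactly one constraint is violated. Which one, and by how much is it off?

Distance(W, V) = 13.8 — off by 6.40.

G = (0.00, 0.00) ✓; G.y = 0.00, S.y = 0.00 ✓; |GS| = 54.90 ✓; ∠(KS, SG) = 90.00° ✓; |KS| = 5.400 ✓; bearing(K→W) − bearing(K→S) = 106.0° ✓; |KW| = 5.400 ✓; ∠(KW, WV) = 90.00° ✓; |WV| = 7.400 ✗.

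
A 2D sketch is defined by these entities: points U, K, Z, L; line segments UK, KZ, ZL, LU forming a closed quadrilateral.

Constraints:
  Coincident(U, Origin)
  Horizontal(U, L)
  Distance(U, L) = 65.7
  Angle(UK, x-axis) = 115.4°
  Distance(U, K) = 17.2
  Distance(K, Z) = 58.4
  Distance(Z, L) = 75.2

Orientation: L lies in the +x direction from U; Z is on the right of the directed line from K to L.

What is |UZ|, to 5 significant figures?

42.014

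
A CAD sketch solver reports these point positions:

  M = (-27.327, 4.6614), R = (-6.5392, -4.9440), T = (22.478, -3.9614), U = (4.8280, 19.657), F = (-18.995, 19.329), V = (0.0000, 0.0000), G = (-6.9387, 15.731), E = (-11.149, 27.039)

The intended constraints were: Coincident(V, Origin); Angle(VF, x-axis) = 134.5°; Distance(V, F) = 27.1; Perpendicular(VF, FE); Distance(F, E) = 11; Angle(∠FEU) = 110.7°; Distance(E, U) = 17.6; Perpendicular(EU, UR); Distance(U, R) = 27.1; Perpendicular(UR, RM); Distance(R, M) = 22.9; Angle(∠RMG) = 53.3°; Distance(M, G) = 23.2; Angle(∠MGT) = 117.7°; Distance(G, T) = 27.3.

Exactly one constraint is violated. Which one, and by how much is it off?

Distance(G, T) = 27.3 — off by 8.10.

V = (0.00, 0.00) ✓; VF at 134.5° ✓; |VF| = 27.10 ✓; ∠(VF, FE) = 90.00° ✓; |FE| = 11.00 ✓; ∠FEU = 110.7° ✓; |EU| = 17.60 ✓; ∠(EU, UR) = 90.00° ✓; |UR| = 27.10 ✓; ∠(UR, RM) = 90.00° ✓; |RM| = 22.90 ✓; ∠RMG = 53.30° ✓; |MG| = 23.20 ✓; ∠MGT = 117.7° ✓; |GT| = 35.40 ✗.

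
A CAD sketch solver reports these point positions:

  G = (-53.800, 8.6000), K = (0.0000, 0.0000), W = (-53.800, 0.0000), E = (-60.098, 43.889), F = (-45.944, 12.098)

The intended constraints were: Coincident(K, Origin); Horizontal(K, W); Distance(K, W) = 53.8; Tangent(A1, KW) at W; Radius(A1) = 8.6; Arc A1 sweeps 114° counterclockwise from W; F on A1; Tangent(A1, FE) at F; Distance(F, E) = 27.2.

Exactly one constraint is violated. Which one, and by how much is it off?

Distance(F, E) = 27.2 — off by 7.60.

K = (0.00, 0.00) ✓; K.y = 0.00, W.y = 0.00 ✓; |KW| = 53.80 ✓; ∠(GW, WK) = 90.00° ✓; |GW| = 8.600 ✓; bearing(G→F) − bearing(G→W) = 114.0° ✓; |GF| = 8.600 ✓; ∠(GF, FE) = 90.00° ✓; |FE| = 34.80 ✗.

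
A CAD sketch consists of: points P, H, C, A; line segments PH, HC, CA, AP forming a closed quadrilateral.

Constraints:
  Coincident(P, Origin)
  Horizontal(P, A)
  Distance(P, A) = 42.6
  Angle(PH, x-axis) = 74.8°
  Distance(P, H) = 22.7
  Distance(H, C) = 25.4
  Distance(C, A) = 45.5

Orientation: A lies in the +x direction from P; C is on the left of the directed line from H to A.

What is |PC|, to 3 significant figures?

46.8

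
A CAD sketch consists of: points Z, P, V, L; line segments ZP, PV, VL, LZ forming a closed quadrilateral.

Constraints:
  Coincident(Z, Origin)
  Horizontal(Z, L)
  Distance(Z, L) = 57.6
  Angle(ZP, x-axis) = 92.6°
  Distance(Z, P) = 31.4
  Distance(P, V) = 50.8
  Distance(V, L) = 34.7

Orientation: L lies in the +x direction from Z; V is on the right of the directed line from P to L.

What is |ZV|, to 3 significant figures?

27.8

Z is at the origin; ZL is horizontal with |ZL| = 57.6 and L in +x, so L = (57.6, 0). ZP runs at 92.6° with |ZP| = 31.4, so P = (-1.42, 31.4). V is determined by |PV| = 50.8 and |VL| = 34.7 together: it lies at the intersection of circle(P, 50.8) and circle(L, 34.7). With |PL| = 66.8, the foot of the radical line on PL is 43.7 from P and the perpendicular offset is √(50.8² − 43.7²) = 25.9. Taking the right-of-PL solution: V = (25.0, -12.0).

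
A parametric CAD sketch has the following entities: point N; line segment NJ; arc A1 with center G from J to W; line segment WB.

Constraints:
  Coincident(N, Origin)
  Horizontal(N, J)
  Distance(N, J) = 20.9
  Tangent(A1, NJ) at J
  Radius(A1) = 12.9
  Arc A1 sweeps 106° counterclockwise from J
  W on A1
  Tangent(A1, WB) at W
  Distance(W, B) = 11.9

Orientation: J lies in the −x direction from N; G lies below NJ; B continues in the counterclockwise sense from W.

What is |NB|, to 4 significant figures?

40.98

N is at the origin; N and J share the same y with |NJ| = 20.9 and J on the −x side, so J = (-20.90, 0.000). Tangency of A1 to NJ means the radius GJ is perpendicular to NJ, so G = J + (0, -12.9) = (-20.90, -12.90). On A1, J sits at bearing 90° from G; a 106° counterclockwise sweep puts W at bearing 196°, so W = G + 12.9·(cos 196°, sin 196°) = (-33.30, -16.46). Tangency of A1 to WB means the radius GW is perpendicular to WB, so WB runs along (−sin 196°, cos 196°); with |WB| = 11.9, B = (-30.02, -27.89). Then |NB| = |B − N| = 40.98.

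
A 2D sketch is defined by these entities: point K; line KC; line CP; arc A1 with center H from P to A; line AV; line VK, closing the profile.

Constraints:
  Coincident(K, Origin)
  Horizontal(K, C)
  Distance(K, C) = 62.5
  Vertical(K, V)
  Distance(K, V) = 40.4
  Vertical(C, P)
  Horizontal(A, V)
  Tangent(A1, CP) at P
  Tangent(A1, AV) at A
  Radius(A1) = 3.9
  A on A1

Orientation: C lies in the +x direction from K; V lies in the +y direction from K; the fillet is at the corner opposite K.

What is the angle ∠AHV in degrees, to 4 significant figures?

86.19°

The virtual corner opposite K is at (62.50, 40.40). The tangent condition forces HP to be normal to CP and the tangent condition forces HA to be normal to AV, with radius 3.9, so the center H sits 3.9 in from both sides at H = (58.60, 36.50). That places the tangent points at P = (62.50, 36.50) on CP and A = (58.60, 40.40) on AV. Then cos ∠AHV = HA·HV / (|HA||HV|), giving 86.19°.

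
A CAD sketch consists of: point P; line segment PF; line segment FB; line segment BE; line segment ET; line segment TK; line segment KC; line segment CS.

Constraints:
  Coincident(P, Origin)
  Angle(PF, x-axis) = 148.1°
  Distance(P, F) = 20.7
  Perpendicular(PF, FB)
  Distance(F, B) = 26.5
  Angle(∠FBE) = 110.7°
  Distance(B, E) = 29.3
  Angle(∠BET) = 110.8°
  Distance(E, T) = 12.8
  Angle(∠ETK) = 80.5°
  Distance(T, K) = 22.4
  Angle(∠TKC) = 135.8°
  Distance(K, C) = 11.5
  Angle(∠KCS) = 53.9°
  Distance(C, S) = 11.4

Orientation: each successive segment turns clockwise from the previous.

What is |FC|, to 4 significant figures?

18.71

P is at the origin; PF runs at 148.1° with length 20.7, so F = (-17.57, 10.94). PF is perpendicular to FB, so FB runs at 58.10°; with |FB| = 26.5, B = (-3.570, 33.44). ∠FBE = 110.7° gives BE at -11.20° from the x-axis; with |BE| = 29.3, E = (25.17, 27.75). ∠BET = 110.8° gives ET at -80.40° from the x-axis; with |ET| = 12.8, T = (27.31, 15.12). ∠ETK = 80.5° gives TK at -179.9° from the x-axis; with |TK| = 22.4, K = (4.907, 15.09). ∠TKC = 135.8° gives KC at 135.9° from the x-axis; with |KC| = 11.5, C = (-3.352, 23.09). Then |FC| = |C − F| = 18.71.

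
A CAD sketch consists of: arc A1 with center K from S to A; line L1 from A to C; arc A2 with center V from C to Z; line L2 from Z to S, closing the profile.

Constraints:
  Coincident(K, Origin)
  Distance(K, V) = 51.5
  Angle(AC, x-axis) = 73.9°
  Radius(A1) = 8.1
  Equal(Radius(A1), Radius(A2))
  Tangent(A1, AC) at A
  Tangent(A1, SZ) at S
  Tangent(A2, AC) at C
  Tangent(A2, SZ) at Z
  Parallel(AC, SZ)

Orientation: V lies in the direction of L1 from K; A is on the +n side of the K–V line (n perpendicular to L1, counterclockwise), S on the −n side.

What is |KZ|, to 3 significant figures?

52.1

The slot axis is L1's direction at 73.9°, so u = (cos 73.9°, sin 73.9°) = (0.277, 0.961) and n = (−sin 73.9°, cos 73.9°) = (-0.961, 0.277). K is at the origin and V lies 51.5 along u from K, so V = 51.5·u = (14.3, 49.5). Tangency of A1 to both parallel lines with radius 8.1 puts A and S at K ± 8.1·n: A = (-7.78, 2.25), S = (7.78, -2.25). Equal radii place C and Z the same way about V: C = V + 8.1·n = (6.50, 51.7), Z = V − 8.1·n = (22.1, 47.2). Then |KZ| = |Z − K| = 52.1.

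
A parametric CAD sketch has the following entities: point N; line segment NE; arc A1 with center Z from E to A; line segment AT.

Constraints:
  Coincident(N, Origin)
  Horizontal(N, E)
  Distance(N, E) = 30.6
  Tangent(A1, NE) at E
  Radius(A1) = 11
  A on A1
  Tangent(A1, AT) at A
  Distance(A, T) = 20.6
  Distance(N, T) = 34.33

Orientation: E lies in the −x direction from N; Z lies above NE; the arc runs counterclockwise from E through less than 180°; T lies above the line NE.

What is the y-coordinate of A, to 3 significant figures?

9.49

N is at the origin; NE is horizontal with |NE| = 30.6 and E on the −x side, so E = (-30.6, 0.00). The tangent condition forces ZE to be normal to NE, so Z = E + (0, 11) = (-30.6, 11.0). Since ZA ⟂ AT (tangency), |ZT| = √(11.0² + 20.6²) = 23.4 regardless of where A sits on A1. So T lies on both circle(N, 34.33) and circle(Z, 23.4); the above-NE intersection is T = (-16.9, 29.9). A is the foot of the tangent from T: A = (-19.7, 9.49).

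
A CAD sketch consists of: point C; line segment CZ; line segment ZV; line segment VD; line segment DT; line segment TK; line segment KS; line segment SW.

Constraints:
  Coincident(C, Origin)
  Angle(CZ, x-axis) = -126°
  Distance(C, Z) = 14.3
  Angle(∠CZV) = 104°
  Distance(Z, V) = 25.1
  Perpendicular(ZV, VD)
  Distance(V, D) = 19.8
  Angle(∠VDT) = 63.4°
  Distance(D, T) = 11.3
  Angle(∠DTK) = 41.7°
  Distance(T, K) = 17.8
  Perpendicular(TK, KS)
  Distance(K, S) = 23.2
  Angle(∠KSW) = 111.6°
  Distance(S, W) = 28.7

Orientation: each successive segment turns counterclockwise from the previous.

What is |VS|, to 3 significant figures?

35.1

C is at the origin; CZ runs at -126.0° with length 14.3, so Z = (-8.41, -11.6). ∠CZV = 104.0° gives ZV at -50.0° from the x-axis; with |ZV| = 25.1, V = (7.73, -30.8). ZV is perpendicular to VD, so VD runs at 40.0°; with |VD| = 19.8, D = (22.9, -18.1). ∠VDT = 63.4° gives DT at 157° from the x-axis; with |DT| = 11.3, T = (12.5, -13.6). ∠DTK = 41.7° gives TK at -65.1° from the x-axis; with |TK| = 17.8, K = (20.0, -29.7). TK ⟂ KS, so KS runs at 24.9°; with |KS| = 23.2, S = (41.1, -20.0). Then |VS| = |S − V| = 35.1.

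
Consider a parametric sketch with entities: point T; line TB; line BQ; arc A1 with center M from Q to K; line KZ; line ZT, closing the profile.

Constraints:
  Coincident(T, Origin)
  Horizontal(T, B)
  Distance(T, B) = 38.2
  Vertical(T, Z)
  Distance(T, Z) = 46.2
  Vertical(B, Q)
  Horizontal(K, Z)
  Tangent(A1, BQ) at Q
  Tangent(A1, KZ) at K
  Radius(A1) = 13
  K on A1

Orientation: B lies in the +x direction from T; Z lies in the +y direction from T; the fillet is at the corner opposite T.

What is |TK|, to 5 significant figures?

52.626

The virtual corner opposite T is at (38.200, 46.200). A1 meets BQ tangentially, so MQ is at right angles to BQ and A1 meets KZ tangentially, so MK is at right angles to KZ, with radius 13.0, so the center M sits 13.0 in from both sides at M = (25.200, 33.200). That places the tangent points at Q = (38.200, 33.200) on BQ and K = (25.200, 46.200) on KZ. Then |TK| = |K − T| = 52.626.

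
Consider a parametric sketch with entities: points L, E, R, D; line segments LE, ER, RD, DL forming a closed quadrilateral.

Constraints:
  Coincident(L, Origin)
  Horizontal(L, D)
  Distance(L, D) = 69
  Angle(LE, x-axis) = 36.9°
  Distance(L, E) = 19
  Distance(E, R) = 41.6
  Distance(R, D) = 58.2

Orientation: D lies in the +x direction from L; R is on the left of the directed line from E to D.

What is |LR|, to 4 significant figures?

59.49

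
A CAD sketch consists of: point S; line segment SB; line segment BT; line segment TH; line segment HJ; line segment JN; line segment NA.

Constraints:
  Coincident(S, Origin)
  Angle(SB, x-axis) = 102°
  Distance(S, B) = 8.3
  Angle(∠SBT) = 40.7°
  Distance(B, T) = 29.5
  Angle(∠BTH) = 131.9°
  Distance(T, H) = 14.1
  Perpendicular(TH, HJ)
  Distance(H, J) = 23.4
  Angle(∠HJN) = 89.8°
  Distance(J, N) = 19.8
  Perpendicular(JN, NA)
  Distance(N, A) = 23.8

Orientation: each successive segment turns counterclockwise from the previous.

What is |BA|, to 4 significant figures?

26.48

S is at the origin; SB runs at 102.0° with length 8.3, so B = (-1.726, 8.119). ∠SBT = 40.7° gives BT at -118.7° from the x-axis; with |BT| = 29.5, T = (-15.89, -17.76). ∠BTH = 131.9° gives TH at -70.60° from the x-axis; with |TH| = 14.1, H = (-11.21, -31.06). TH is perpendicular to HJ, so HJ runs at 19.40°; with |HJ| = 23.4, J = (10.86, -23.28). ∠HJN = 89.8° gives JN at 109.6° from the x-axis; with |JN| = 19.8, N = (4.221, -4.631). The perpendicularity gives NA at right angles to JN, so NA runs at -160.4°; with |NA| = 23.8, A = (-18.20, -12.62). Then |BA| = |A − B| = 26.48.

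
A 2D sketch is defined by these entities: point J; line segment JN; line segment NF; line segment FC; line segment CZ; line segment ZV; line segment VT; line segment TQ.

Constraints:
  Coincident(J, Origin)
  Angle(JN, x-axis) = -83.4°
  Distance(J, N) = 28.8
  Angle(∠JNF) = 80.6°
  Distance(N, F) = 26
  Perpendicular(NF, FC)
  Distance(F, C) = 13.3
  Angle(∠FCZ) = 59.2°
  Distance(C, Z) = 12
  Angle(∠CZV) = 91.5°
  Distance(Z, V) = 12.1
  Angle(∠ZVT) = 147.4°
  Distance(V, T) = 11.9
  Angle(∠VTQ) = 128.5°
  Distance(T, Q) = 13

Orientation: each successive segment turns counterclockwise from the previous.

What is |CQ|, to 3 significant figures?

24.9

∠ZVT = 147.4° gives VT at -12.1° from the x-axis; with |VT| = 11.9, T = (36.7, -28.4). ∠VTQ = 128.5° gives TQ at 39.4° from the x-axis; with |TQ| = 13.0, Q = (46.7, -20.2). Then |CQ| = |Q − C| = 24.9.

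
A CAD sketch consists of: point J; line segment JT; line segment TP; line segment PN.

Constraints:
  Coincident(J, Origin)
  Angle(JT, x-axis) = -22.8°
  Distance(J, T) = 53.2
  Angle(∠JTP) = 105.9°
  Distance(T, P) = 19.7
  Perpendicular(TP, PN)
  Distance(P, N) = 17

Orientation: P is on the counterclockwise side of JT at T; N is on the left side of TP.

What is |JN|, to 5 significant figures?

48.394

∠JTP = 105.9°, so TP runs at -22.8° + (180° − 105.9°) = 51.300° from the x-axis; with |TP| = 19.7, P = T + 19.7·(cos 51.300°, sin 51.300°) = (61.360, -5.2414). TP is perpendicular to PN; with |PN| = 17.0 on the left of TP, N = P + 17.0·(-0.78043, 0.62524) = (48.093, 5.3878). Then |JN| = |N − J| = 48.394.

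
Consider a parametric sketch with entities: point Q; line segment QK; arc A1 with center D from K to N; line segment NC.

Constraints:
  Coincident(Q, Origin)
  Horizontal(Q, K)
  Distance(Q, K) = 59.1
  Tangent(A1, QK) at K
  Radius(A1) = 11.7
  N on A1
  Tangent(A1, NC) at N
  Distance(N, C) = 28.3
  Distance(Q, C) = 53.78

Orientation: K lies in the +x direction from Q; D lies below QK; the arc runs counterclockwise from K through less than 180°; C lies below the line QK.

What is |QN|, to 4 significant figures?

48.59

Checks: Q = (0.00, 0.00) ✓; |DN| = 11.70 ✓; ∠(DN, NC) = 90.00° ✓; |NC| = 28.30 ✓; |QC| = 53.78 ✓.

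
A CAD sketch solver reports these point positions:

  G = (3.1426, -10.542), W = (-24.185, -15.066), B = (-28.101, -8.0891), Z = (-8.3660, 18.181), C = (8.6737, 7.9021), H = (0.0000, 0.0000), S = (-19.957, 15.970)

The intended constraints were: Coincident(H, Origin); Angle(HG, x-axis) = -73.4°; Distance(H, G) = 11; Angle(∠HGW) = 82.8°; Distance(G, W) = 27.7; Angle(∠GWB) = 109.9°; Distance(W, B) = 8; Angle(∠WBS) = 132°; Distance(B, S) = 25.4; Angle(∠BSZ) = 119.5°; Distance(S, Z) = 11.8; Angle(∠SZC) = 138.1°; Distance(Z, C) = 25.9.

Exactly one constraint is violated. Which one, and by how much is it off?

Distance(Z, C) = 25.9 — off by 6.00.

H = (0.00, 0.00) ✓; HG at -73.40° ✓; |HG| = 11.00 ✓; ∠HGW = 82.80° ✓; |GW| = 27.70 ✓; ∠GWB = 109.9° ✓; |WB| = 8.001 ✓; ∠WBS = 132.0° ✓; |BS| = 25.40 ✓; ∠BSZ = 119.5° ✓; |SZ| = 11.80 ✓; ∠SZC = 138.1° ✓; |ZC| = 19.90 ✗.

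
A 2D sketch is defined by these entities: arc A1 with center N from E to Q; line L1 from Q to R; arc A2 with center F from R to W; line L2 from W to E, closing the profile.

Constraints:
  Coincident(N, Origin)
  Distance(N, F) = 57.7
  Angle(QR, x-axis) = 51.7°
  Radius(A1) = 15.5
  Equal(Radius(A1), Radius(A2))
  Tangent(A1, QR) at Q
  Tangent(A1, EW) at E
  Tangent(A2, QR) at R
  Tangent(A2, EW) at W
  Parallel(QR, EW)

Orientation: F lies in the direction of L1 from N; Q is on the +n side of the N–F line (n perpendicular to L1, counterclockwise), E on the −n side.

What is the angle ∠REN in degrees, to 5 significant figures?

61.753°

The slot axis is L1's direction at 51.7°, so u = (cos 51.7°, sin 51.7°) = (0.61978, 0.78478) and n = (−sin 51.7°, cos 51.7°) = (-0.78478, 0.61978). N is at the origin and F lies 57.7 along u from N, so F = 57.7·u = (35.761, 45.282). Tangency of A1 to both parallel lines with radius 15.5 puts Q and E at N ± 15.5·n: Q = (-12.164, 9.6066), E = (12.164, -9.6066). Equal radii place R and W the same way about F: R = F + 15.5·n = (23.597, 54.888), W = F − 15.5·n = (47.925, 35.675). Then cos ∠REN = ER·EN / (|ER||EN|), giving 61.753°.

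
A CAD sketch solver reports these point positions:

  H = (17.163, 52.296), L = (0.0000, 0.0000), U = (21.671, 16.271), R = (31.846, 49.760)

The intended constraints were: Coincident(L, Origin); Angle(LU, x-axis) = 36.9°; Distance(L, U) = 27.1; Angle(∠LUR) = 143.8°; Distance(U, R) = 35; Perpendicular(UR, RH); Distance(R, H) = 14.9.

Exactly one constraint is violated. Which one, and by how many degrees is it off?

Perpendicular(UR, RH) — off by 7.10°.

L = (0.00, 0.00) ✓; LU at 36.90° ✓; |LU| = 27.10 ✓; ∠LUR = 143.8° ✓; |UR| = 35.00 ✓; ∠(UR, RH) = 97.10° ✗; |RH| = 14.90 ✓.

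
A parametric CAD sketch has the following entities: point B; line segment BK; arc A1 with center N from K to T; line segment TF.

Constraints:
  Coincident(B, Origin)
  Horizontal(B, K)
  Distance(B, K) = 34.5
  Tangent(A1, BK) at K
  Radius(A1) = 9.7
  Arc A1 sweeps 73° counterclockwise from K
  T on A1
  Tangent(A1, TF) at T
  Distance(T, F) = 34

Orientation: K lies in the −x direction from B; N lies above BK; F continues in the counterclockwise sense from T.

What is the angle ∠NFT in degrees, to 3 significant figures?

15.9°

B is at the origin; BK is horizontal with |BK| = 34.5 and K on the −x side, so K = (-34.5, 0.00). The tangent condition forces NK to be normal to BK, so N = K + (0, 9.7) = (-34.5, 9.70). On A1, K sits at bearing -90° from N; a 73° counterclockwise sweep puts T at bearing -17°, so T = N + 9.7·(cos -17°, sin -17°) = (-25.2, 6.86). Tangency of A1 to TF means the radius NT is perpendicular to TF, so TF runs along (−sin -17°, cos -17°); with |TF| = 34.0, F = (-15.3, 39.4). Then cos ∠NFT = FN·FT / (|FN||FT|), giving 15.9°.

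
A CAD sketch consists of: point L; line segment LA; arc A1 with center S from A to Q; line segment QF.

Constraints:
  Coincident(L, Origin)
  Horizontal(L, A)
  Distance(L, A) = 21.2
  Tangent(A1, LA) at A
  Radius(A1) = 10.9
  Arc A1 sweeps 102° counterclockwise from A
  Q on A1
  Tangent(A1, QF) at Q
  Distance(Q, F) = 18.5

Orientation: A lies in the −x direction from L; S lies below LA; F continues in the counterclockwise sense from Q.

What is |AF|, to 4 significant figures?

32.00

L is at the origin; L and A share the same y with |LA| = 21.2 and A on the −x side, so A = (-21.20, 0.000). The tangent condition forces SA to be normal to LA, so S = A + (0, -10.9) = (-21.20, -10.90). On A1, A sits at bearing 90° from S; a 102° counterclockwise sweep puts Q at bearing 192°, so Q = S + 10.9·(cos 192°, sin 192°) = (-31.86, -13.17). Tangency of A1 to QF means the radius SQ is perpendicular to QF, so QF runs along (−sin 192°, cos 192°); with |QF| = 18.5, F = (-28.02, -31.26). Then |AF| = |F − A| = 32.00.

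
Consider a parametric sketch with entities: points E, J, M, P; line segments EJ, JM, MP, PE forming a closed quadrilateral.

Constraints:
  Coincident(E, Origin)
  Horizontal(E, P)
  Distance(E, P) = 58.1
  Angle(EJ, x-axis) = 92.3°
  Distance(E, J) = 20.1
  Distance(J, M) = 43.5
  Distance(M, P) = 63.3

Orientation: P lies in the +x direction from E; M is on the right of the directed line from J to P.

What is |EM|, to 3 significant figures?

23.4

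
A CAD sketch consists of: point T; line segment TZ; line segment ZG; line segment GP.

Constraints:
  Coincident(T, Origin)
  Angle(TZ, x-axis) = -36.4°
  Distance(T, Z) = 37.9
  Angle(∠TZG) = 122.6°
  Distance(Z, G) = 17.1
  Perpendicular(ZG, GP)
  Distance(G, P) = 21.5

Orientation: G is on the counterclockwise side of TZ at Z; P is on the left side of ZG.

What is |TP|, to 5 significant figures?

38.942

T is at the origin; TZ runs at -36.4° with length 37.9, so Z = 37.9·(cos -36.4°, sin -36.4°) = (30.505, -22.491). ∠TZG = 122.6°, so ZG runs at -36.4° + (180° − 122.6°) = 21.000° from the x-axis; with |ZG| = 17.1, G = Z + 17.1·(cos 21.000°, sin 21.000°) = (46.470, -16.362). ZG ⟂ GP; with |GP| = 21.5 on the left of ZG, P = G + 21.5·(-0.35837, 0.93358) = (38.765, 3.7095). Then |TP| = |P − T| = 38.942.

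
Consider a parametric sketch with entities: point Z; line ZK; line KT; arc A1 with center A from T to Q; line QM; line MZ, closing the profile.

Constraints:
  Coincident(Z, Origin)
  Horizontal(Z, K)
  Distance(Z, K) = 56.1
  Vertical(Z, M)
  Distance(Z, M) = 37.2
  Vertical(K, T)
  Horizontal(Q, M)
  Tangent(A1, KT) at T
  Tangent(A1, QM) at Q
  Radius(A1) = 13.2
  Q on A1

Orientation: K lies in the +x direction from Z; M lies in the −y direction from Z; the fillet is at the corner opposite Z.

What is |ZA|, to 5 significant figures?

49.157

Z is at the origin; ZK is horizontal with |ZK| = 56.1 and K on the +x side, so K = (56.100, 0.0000). ZM is vertical with |ZM| = 37.2 and M on the −y side, so M = (0.0000, -37.200). The virtual corner opposite Z is at (56.100, -37.200). Since A1 is tangent to KT there, AT ⟂ KT and A1 meets QM tangentially, so AQ is at right angles to QM, with radius 13.2, so the center A sits 13.2 in from both sides at A = (42.900, -24.000). Then |ZA| = |A − Z| = 49.157.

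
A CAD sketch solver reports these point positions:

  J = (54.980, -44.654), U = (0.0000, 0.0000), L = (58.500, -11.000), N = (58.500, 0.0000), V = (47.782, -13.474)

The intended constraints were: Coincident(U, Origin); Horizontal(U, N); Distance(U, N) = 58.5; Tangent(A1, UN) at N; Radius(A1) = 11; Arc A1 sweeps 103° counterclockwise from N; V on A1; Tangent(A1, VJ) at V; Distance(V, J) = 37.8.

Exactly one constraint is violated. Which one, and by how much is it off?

Distance(V, J) = 37.8 — off by 5.80.

U = (0.00, 0.00) ✓; U.y = 0.00, N.y = 0.00 ✓; |UN| = 58.50 ✓; ∠(LN, NU) = 90.00° ✓; |LN| = 11.00 ✓; bearing(L→V) − bearing(L→N) = 103.0° ✓; |LV| = 11.00 ✓; ∠(LV, VJ) = 90.00° ✓; |VJ| = 32.00 ✗.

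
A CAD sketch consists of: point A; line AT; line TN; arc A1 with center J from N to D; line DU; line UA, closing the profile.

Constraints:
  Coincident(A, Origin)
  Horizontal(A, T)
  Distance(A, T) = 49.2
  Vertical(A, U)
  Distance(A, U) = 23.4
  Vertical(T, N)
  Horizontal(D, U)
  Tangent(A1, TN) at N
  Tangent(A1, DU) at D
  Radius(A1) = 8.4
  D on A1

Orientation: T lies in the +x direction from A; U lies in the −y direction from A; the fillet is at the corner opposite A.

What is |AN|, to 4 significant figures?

51.44

The virtual corner opposite A is at (49.20, -23.40). Since A1 is tangent to TN there, JN ⟂ TN and tangency of A1 to DU means the radius JD is perpendicular to DU, with radius 8.4, so the center J sits 8.4 in from both sides at J = (40.80, -15.00). That places the tangent points at N = (49.20, -15.00) on TN and D = (40.80, -23.40) on DU. Then |AN| = |N − A| = 51.44.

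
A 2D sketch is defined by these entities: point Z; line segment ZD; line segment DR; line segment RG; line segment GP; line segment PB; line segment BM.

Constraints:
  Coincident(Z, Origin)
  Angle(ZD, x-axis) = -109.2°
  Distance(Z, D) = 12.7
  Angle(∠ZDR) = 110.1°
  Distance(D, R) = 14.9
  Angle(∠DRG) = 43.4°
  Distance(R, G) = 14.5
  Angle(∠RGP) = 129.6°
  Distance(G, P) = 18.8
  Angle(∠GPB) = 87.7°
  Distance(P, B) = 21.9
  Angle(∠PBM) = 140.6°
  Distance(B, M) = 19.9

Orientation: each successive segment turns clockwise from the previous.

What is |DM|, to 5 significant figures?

27.397

∠GPB = 87.7° gives PB at -98.400° from the x-axis; with |PB| = 21.9, B = (6.7971, -25.763). ∠PBM = 140.6° gives BM at -137.80° from the x-axis; with |BM| = 19.9, M = (-7.9449, -39.131). Then |DM| = |M − D| = 27.397.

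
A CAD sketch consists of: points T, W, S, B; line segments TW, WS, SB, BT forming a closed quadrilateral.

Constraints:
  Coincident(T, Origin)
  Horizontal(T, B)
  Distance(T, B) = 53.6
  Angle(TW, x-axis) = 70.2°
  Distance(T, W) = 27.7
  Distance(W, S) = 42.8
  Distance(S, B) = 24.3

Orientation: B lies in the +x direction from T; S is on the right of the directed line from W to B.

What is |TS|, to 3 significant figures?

33.4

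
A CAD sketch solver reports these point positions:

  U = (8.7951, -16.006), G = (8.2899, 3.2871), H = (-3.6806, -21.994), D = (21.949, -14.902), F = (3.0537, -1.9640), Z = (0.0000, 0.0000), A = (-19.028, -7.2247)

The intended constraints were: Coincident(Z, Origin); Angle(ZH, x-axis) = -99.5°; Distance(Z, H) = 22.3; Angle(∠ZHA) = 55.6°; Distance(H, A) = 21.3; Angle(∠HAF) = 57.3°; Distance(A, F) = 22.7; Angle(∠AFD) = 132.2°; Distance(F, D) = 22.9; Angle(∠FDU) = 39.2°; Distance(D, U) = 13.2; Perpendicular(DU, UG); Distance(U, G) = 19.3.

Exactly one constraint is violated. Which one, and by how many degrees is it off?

Perpendicular(DU, UG) — off by 3.30°.

Z = (0.00, 0.00) ✓; ZH at -99.50° ✓; |ZH| = 22.30 ✓; ∠ZHA = 55.60° ✓; |HA| = 21.30 ✓; ∠HAF = 57.30° ✓; |AF| = 22.70 ✓; ∠AFD = 132.2° ✓; |FD| = 22.90 ✓; ∠FDU = 39.20° ✓; |DU| = 13.20 ✓; ∠(DU, UG) = 93.30° ✗; |UG| = 19.30 ✓.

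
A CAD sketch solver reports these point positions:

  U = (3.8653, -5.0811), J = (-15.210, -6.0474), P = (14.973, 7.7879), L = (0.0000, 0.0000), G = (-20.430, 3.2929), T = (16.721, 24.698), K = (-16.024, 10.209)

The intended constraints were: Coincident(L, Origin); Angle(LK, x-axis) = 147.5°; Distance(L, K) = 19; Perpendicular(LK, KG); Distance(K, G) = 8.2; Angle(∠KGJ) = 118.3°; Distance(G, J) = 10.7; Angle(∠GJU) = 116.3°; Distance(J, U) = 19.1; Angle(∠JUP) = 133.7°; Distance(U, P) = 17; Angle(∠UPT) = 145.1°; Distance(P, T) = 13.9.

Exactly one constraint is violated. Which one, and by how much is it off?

Distance(P, T) = 13.9 — off by 3.10.

L = (0.00, 0.00) ✓; LK at 147.5° ✓; |LK| = 19.00 ✓; ∠(LK, KG) = 90.00° ✓; |KG| = 8.200 ✓; ∠KGJ = 118.3° ✓; |GJ| = 10.70 ✓; ∠GJU = 116.3° ✓; |JU| = 19.10 ✓; ∠JUP = 133.7° ✓; |UP| = 17.00 ✓; ∠UPT = 145.1° ✓; |PT| = 17.00 ✗.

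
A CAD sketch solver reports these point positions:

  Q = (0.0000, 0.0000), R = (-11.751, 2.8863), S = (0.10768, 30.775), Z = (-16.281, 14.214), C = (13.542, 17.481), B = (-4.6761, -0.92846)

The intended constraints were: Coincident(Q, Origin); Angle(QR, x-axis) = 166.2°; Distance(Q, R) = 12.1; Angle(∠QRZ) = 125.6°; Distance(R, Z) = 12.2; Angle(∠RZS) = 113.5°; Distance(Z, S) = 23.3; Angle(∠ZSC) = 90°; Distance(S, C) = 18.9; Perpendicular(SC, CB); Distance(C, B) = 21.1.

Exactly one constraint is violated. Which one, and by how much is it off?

Distance(C, B) = 21.1 — off by 4.80.

Q = (0.00, 0.00) ✓; QR at 166.2° ✓; |QR| = 12.10 ✓; ∠QRZ = 125.6° ✓; |RZ| = 12.20 ✓; ∠RZS = 113.5° ✓; |ZS| = 23.30 ✓; ∠ZSC = 90.00° ✓; |SC| = 18.90 ✓; ∠(SC, CB) = 90.00° ✓; |CB| = 25.90 ✗.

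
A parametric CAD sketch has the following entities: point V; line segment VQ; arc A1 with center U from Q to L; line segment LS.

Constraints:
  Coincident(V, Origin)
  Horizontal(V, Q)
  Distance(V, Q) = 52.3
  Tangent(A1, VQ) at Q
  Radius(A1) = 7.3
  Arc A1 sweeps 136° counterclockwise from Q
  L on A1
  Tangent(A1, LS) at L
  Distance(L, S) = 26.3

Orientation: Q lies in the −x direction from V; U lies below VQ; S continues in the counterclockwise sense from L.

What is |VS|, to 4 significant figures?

49.28

V is at the origin; V and Q share the same y with |VQ| = 52.3 and Q on the −x side, so Q = (-52.30, 0.000). Tangency of A1 to VQ means the radius UQ is perpendicular to VQ, so U = Q + (0, -7.3) = (-52.30, -7.300). On A1, Q sits at bearing 90° from U; a 136° counterclockwise sweep puts L at bearing 226°, so L = U + 7.3·(cos 226°, sin 226°) = (-57.37, -12.55). Tangency of A1 to LS means the radius UL is perpendicular to LS, so LS runs along (−sin 226°, cos 226°); with |LS| = 26.3, S = (-38.45, -30.82). Then |VS| = |S − V| = 49.28.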